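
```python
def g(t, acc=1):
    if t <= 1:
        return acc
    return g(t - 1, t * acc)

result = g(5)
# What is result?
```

Accumulator trace (n, acc): (5, 1) -> (4, 5) -> (3, 20) -> (2, 60) -> (1, 120) -> return 120

Answer: 120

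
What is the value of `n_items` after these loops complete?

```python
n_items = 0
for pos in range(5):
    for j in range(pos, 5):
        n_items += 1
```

Upper triangle: 5 + 4 + ... + 1
`n_items` takes the values: 0 → 1 → 2 → 3 → 4 → 5 → 6 → 7 → 8 → 9 → 10 → 11 → 12 → 13 → 14 → 15

Answer: 15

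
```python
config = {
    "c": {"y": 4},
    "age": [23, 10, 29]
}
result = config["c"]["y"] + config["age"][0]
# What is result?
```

Trace:
`config = { ...` → config = {'c': {'y': 4}, 'age': [23, 10, 29]}
`result = config["c"]["y"] + config["age"][0]` → result = 27
So result = 27

Answer: 27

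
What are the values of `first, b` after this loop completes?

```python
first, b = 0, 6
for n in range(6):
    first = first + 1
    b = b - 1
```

first goes 0→6, b goes 6→0
`first, b` takes the values: (0, 6) → (1, 6) → (1, 5) → (2, 5) → (2, 4) → (3, 4) → (3, 3) → (4, 3) → (4, 2) → (5, 2) → (5, 1) → (6, 1) → (6, 0)

Answer: 6, 0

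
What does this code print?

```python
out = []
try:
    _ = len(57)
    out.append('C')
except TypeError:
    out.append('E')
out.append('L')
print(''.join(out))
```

Execution trace: 'E' (except TypeError) → 'L' (after the try/except). Output: EL

Answer: EL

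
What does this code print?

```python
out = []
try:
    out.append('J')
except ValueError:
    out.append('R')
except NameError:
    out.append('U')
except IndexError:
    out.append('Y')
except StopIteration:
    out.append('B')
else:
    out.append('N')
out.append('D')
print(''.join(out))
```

Execution trace: 'J' (try body, no exception) → 'N' (else) → 'D' (after the try/except). Output: JND

Answer: JND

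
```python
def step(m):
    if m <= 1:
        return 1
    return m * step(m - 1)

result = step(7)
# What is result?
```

step(7) = 7 * 6 * 5 * 4 * 3 * 2 * 1 = 5040

Answer: 5040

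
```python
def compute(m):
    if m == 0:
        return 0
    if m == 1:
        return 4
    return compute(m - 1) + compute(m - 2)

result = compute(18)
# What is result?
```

Build up from base cases: compute(0)=0, compute(1)=4, compute(2)=4, compute(3)=8, compute(4)=12, compute(5)=20, compute(6)=32, ..., compute(18)=10336

Answer: 10336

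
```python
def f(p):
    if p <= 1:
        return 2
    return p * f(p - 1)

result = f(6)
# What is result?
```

f(6) = 6 * 5 * 4 * 3 * 2 * 2 = 1440

Answer: 1440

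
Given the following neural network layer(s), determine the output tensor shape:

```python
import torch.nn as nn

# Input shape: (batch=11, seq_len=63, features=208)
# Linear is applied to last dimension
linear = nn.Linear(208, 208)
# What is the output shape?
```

Input: (11, 63, 208) -> Output: (11, 63, 208)

Answer: (11, 63, 208)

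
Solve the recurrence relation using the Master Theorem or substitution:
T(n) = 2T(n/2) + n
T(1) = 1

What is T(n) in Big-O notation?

By Master Theorem: a=2, b=2, f(n)=n. Since log_2(2) = 1 and f(n) = Θ(n^1), Case 2 applies. T(n) = O(n log n).

Answer: O(n log n)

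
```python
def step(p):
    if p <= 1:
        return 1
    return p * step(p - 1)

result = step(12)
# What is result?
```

step(12) = 12 * 11 * 10 * 9 * 8 * 7 * 6 * 5 * 4 * 3 * 2 * 1 = 479001600

Answer: 479001600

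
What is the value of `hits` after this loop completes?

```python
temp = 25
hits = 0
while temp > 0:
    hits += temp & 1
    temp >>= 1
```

Count set bits in 25 (binary: 0b11001)
`hits` takes the values: 0 → 1 → 2 → 3

Answer: 3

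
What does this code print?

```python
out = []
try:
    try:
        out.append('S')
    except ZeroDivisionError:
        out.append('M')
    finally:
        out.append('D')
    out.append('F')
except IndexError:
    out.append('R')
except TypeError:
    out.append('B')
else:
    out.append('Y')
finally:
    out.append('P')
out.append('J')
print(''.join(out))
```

Execution trace: 'S' (inner try body, no exception) → 'D' (inner finally) → 'F' (try body, no exception) → 'Y' (else) → 'P' (finally) → 'J' (after the try/except). Output: SDFYPJ

Answer: SDFYPJ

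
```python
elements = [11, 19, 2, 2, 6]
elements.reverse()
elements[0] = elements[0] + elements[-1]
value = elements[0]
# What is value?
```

Trace:
`elements = [11, 19, 2, 2, 6]` → elements = [11, 19, 2, 2, 6]
`elements.reverse()` → elements = [6, 2, 2, 19, 11]
`elements[0] = elements[0] + elements[-1]` → elements = [17, 2, 2, 19, 11]
`value = elements[0]` → value = 17
So value = 17

Answer: 17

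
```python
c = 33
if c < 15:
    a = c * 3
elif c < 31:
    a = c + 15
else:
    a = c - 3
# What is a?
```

Trace:
`c = 33` → c = 33
`if c < 15: ...` → c < 15 is False, c < 31 is False, take else branch → a = 30
So a = 30

Answer: 30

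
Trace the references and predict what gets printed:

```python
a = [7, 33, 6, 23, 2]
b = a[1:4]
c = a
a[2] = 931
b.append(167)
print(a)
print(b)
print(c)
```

Key concept: slice vs alias.
Step by step:
`a = [7, 33, 6, 23, 2]` → a = [7, 33, 6, 23, 2]
`b = a[1:4]` → b = [33, 6, 23]
`c = a` → c = [7, 33, 6, 23, 2] (same object as a)
`a[2] = 931` → a = [7, 33, 931, 23, 2] (same object as c); c = [7, 33, 931, 23, 2] (same object as a)
`b.append(167)` → b = [33, 6, 23, 167]
`print(a)` → prints [7, 33, 931, 23, 2]
`print(b)` → prints [33, 6, 23, 167]
`print(c)` → prints [7, 33, 931, 23, 2]

Answer:
[7, 33, 931, 23, 2]
[33, 6, 23, 167]
[7, 33, 931, 23, 2]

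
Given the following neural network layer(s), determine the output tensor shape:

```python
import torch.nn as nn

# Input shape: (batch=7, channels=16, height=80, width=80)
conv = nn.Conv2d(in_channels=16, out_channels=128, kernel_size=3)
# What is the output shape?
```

Input: (7, 16, 80, 80) -> Output: (7, 128, 78, 78)

Answer: (7, 128, 78, 78)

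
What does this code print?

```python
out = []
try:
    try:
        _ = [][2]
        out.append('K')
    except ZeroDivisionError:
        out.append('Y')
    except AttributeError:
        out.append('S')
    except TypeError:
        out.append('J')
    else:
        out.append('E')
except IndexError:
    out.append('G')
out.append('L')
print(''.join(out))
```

Execution trace: 'G' (outer except IndexError) → 'L' (after the try/except). Output: GL

Answer: GL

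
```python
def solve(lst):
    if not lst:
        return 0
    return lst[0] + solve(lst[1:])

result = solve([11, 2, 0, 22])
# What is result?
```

11 + 2 + 0 + 22 + 0 = 35

Answer: 35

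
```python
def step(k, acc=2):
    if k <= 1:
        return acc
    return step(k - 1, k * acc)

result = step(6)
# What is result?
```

Accumulator trace (n, acc): (6, 2) -> (5, 12) -> (4, 60) -> (3, 240) -> (2, 720) -> (1, 1440) -> return 1440

Answer: 1440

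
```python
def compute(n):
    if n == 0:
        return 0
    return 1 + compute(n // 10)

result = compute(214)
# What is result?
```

Count of digits of 214: 3

Answer: 3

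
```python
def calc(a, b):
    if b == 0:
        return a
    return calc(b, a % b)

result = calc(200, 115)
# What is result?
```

calc(200, 115) -> calc(115, 85) -> calc(85, 30) -> calc(30, 25) -> calc(25, 5) -> calc(5, 0) -> 5

Answer: 5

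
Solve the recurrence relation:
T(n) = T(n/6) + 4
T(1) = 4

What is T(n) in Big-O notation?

Each step divides n by 6 and adds 4. After log_6(n) steps we reach T(1)=4. So T(n) = 4·log_6(n) + 4 = O(log n).

Answer: O(log n)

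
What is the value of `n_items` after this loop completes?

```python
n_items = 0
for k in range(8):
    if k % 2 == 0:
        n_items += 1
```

Count numbers divisible by 2 in range(8)
`n_items` takes the values: 0 → 1 → 2 → 3 → 4

Answer: 4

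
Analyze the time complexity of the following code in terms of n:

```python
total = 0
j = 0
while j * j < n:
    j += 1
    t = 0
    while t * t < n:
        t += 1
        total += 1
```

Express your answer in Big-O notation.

Each loop level contributes: √n × √n. Multiplying the contributions gives O(n).

Answer: O(n)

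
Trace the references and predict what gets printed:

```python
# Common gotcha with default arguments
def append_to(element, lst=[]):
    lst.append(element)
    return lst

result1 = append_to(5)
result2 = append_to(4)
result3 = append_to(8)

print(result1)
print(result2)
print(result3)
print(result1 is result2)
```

Key concept: mutable default argument gotcha.
Step by step:
`result1 = append_to(5)` → result1 = [5]
`result2 = append_to(4)` → result1 = [5, 4] (same object as result2); result2 = [5, 4] (same object as result1)
`result3 = append_to(8)` → result1 = [5, 4, 8] (same object as result2, result3); result2 = [5, 4, 8] (same object as result1, result3); result3 = [5, 4, 8] (same object as result1, result2)
`print(result1)` → prints [5, 4, 8]
`print(result2)` → prints [5, 4, 8]
`print(result3)` → prints [5, 4, 8]
`print(result1 is result2)` → prints True

Answer:
[5, 4, 8]
[5, 4, 8]
[5, 4, 8]
True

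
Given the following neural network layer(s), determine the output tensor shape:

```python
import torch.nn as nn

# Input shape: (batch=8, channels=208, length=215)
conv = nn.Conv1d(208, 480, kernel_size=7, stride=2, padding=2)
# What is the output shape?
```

Input: (8, 208, 215) -> Output: (8, 480, 107)

Answer: (8, 480, 107)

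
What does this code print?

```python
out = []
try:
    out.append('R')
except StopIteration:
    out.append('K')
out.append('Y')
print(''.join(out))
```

Execution trace: 'R' (try body, no exception) → 'Y' (after the try/except). Output: RY

Answer: RY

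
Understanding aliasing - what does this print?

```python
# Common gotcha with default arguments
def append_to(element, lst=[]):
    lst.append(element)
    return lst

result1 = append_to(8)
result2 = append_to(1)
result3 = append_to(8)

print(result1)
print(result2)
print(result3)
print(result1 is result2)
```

Key concept: mutable default argument gotcha.
Step by step:
`result1 = append_to(8)` → result1 = [8]
`result2 = append_to(1)` → result1 = [8, 1] (same object as result2); result2 = [8, 1] (same object as result1)
`result3 = append_to(8)` → result1 = [8, 1, 8] (same object as result2, result3); result2 = [8, 1, 8] (same object as result1, result3); result3 = [8, 1, 8] (same object as result1, result2)
`print(result1)` → prints [8, 1, 8]
`print(result2)` → prints [8, 1, 8]
`print(result3)` → prints [8, 1, 8]
`print(result1 is result2)` → prints True

Answer:
[8, 1, 8]
[8, 1, 8]
[8, 1, 8]
True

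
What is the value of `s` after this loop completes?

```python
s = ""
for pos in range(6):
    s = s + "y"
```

Repeat 'y' 6 times
`s` takes the values: "" → "y" → "yy" → "yyy" → "yyyy" → "yyyyy" → "yyyyyy"

Answer: "yyyyyy"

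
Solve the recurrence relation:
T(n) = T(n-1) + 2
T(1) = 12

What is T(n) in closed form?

Unrolling: T(n) = T(1) + 2·(n-1) = 12 + 2(n-1) = 2n + 10.

Answer: T(n) = 2n + 10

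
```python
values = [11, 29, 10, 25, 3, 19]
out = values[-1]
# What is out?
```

Trace:
`values = [11, 29, 10, 25, 3, 19]` → values = [11, 29, 10, 25, 3, 19]
`out = values[-1]` → out = 19
So out = 19

Answer: 19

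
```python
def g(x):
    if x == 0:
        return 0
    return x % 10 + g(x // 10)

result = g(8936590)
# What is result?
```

Sum of digits of 8936590: 0 + 9 + 5 + 6 + 3 + 9 + 8 = 40

Answer: 40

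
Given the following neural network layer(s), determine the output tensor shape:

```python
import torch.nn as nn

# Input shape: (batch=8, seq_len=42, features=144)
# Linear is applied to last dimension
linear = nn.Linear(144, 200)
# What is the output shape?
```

Input: (8, 42, 144) -> Output: (8, 42, 200)

Answer: (8, 42, 200)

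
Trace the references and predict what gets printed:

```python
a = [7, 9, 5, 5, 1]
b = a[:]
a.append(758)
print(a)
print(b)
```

Key concept: slice [:] creates copy.
Step by step:
`a = [7, 9, 5, 5, 1]` → a = [7, 9, 5, 5, 1]
`b = a[:]` → b = [7, 9, 5, 5, 1]
`a.append(758)` → a = [7, 9, 5, 5, 1, 758]
`print(a)` → prints [7, 9, 5, 5, 1, 758]
`print(b)` → prints [7, 9, 5, 5, 1]

Answer:
[7, 9, 5, 5, 1, 758]
[7, 9, 5, 5, 1]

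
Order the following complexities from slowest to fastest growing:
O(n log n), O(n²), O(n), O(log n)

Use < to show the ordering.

Ordered by growth rate: O(log n) < O(n) < O(n log n) < O(n²)

Answer: O(log n) < O(n) < O(n log n) < O(n²)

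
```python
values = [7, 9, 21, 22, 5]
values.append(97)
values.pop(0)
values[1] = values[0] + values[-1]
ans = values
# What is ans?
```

Trace:
`values = [7, 9, 21, 22, 5]` → values = [7, 9, 21, 22, 5]
`values.append(97)` → values = [7, 9, 21, 22, 5, 97]
`values.pop(0)` → values = [9, 21, 22, 5, 97]
`values[1] = values[0] + values[-1]` → values = [9, 106, 22, 5, 97]
`ans = values` → ans = [9, 106, 22, 5, 97]
So ans = [9, 106, 22, 5, 97]

Answer: [9, 106, 22, 5, 97]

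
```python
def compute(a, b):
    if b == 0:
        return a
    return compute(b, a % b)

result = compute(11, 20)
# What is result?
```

compute(11, 20) -> compute(20, 11) -> compute(11, 9) -> compute(9, 2) -> compute(2, 1) -> compute(1, 0) -> 1

Answer: 1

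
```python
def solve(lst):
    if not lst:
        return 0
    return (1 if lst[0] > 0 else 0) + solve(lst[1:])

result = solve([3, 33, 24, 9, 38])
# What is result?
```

Count of positive elements in [3, 33, 24, 9, 38] = 5

Answer: 5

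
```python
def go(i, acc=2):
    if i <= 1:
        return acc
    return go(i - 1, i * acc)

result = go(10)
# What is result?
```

Accumulator trace (n, acc): (10, 2) -> (9, 20) -> (8, 180) -> (7, 1440) -> (6, 10080) -> (5, 60480) -> (4, 302400) -> (3, 1209600) -> (2, 3628800) -> (1, 7257600) -> return 7257600

Answer: 7257600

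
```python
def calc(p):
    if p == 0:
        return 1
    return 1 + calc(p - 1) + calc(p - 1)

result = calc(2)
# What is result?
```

calc(p) = 1 + 2·calc(p-1), calc(0)=1. Closed form: (1+1)·2^2 - 1 = 7.

Answer: 7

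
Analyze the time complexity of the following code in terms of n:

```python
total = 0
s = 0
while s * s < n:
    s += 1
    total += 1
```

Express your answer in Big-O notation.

Each loop level contributes: √n. Multiplying the contributions gives O(√n).

Answer: O(√n)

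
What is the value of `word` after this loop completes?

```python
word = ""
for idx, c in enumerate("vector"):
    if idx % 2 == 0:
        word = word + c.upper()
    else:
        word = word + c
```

Uppercase even positions in 'vector'
`word` takes the values: "" → "V" → "Ve" → "VeC" → "VeCt" → "VeCtO" → "VeCtOr"

Answer: "VeCtOr"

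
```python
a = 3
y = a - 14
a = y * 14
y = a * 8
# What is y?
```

Trace:
`a = 3` → a = 3
`y = a - 14` → y = -11
`a = y * 14` → a = -154
`y = a * 8` → y = -1232
So y = -1232

Answer: -1232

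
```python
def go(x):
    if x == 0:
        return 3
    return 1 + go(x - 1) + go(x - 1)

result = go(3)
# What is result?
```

go(x) = 1 + 2·go(x-1), go(0)=3. Closed form: (3+1)·2^3 - 1 = 31.

Answer: 31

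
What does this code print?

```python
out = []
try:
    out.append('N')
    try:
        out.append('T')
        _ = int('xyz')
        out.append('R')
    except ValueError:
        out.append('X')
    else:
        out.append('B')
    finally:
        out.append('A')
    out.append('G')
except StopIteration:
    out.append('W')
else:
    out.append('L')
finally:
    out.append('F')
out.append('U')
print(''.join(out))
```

Execution trace: 'N' (try body) → 'T' (inner try body) → 'X' (inner except ValueError) → 'A' (inner finally) → 'G' (try body, no exception) → 'L' (else) → 'F' (finally) → 'U' (after the try/except). Output: NTXAGLFU

Answer: NTXAGLFU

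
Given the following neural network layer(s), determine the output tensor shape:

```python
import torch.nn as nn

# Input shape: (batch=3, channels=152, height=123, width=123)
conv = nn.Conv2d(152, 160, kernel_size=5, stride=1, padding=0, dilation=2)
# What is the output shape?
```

Input: (3, 152, 123, 123) -> Output: (3, 160, 115, 115)

Answer: (3, 160, 115, 115)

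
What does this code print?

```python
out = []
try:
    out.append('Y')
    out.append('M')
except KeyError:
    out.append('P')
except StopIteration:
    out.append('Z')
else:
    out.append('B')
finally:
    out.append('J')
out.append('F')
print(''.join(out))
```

Execution trace: 'Y' (try body) → 'M' (try body, no exception) → 'B' (else) → 'J' (finally) → 'F' (after the try/except). Output: YMBJF

Answer: YMBJF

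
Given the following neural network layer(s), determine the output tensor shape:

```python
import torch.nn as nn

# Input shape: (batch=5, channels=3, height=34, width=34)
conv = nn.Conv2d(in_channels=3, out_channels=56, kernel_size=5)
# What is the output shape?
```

Input: (5, 3, 34, 34) -> Output: (5, 56, 30, 30)

Answer: (5, 56, 30, 30)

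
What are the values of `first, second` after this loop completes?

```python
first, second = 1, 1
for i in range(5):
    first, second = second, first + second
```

Fibonacci: after 5 iterations
`first, second` takes the values: (1, 1) → (1, 2) → (2, 3) → (3, 5) → (5, 8) → (8, 13)

Answer: 8, 13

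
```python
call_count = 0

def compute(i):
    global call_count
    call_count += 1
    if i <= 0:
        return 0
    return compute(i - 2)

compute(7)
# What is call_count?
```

Linear recursion stepping by 2: 5 calls from i=7 down to ≤0.

Answer: 5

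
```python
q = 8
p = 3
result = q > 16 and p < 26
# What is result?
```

Trace:
`q = 8` → q = 8
`p = 3` → p = 3
`result = q > 16 and p < 26` → result = False
So result = False

Answer: False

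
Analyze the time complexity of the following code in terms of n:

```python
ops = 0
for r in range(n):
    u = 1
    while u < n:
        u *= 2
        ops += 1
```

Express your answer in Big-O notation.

Each loop level contributes: n × log n. Multiplying the contributions gives O(n log n).

Answer: O(n log n)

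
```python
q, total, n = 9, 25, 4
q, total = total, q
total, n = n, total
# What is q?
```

Trace:
`q, total, n = 9, 25, 4` → q = 9; total = 25; n = 4
`q, total = total, q` → q = 25; total = 9
`total, n = n, total` → total = 4; n = 9
So q = 25

Answer: 25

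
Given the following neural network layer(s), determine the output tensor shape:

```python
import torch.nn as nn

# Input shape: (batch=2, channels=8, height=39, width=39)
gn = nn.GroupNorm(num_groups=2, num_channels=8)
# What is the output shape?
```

Input: (2, 8, 39, 39) -> Output: (2, 8, 39, 39)

Answer: (2, 8, 39, 39)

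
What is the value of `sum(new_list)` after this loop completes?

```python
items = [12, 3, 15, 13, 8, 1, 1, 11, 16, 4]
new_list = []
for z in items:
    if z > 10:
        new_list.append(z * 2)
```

Sum of doubled values > 10
`new_list` takes the values: [] → [24] → [24, 30] → [24, 30, 26] → [24, 30, 26, 22] → [24, 30, 26, 22, 32]
So `sum(new_list)` = 134

Answer: 134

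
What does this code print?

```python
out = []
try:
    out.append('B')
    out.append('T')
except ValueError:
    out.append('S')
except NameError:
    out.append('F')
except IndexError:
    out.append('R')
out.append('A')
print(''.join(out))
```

Execution trace: 'B' (try body) → 'T' (try body, no exception) → 'A' (after the try/except). Output: BTA

Answer: BTA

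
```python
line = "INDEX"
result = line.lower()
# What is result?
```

Trace:
`line = "INDEX"` → line = 'INDEX'
`result = line.lower()` → result = 'index'
So result = 'index'

Answer: 'index'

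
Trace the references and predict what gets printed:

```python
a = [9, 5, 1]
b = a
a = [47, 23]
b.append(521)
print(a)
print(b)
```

Key concept: rebinding vs mutation: a is rebound to a new list, b still points at the original.
Step by step:
`a = [9, 5, 1]` → a = [9, 5, 1]
`b = a` → b = [9, 5, 1] (same object as a)
`a = [47, 23]` → a = [47, 23]
`b.append(521)` → b = [9, 5, 1, 521]
`print(a)` → prints [47, 23]
`print(b)` → prints [9, 5, 1, 521]

Answer:
[47, 23]
[9, 5, 1, 521]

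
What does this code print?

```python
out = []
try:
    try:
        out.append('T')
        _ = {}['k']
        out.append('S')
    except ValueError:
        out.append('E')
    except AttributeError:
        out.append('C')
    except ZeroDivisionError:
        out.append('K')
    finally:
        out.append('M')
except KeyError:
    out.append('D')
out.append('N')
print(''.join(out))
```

Execution trace: 'T' (try body) → 'M' (finally) → 'D' (outer except KeyError) → 'N' (after the try/except). Output: TMDN

Answer: TMDN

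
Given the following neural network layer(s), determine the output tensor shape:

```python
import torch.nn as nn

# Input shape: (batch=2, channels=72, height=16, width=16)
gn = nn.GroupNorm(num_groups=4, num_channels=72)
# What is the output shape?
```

Input: (2, 72, 16, 16) -> Output: (2, 72, 16, 16)

Answer: (2, 72, 16, 16)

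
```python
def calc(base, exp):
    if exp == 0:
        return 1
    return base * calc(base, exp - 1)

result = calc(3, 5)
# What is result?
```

calc(3, 5) = 3 * 3 * 3 * 3 * 3 = 243

Answer: 243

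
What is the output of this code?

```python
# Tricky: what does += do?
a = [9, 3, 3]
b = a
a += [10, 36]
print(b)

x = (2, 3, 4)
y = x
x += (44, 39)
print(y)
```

Key concept: += behavior differs for mutable vs immutable.
Step by step:
`a = [9, 3, 3]` → a = [9, 3, 3]
`b = a` → b = [9, 3, 3] (same object as a)
`a += [10, 36]` → a = [9, 3, 3, 10, 36] (same object as b); b = [9, 3, 3, 10, 36] (same object as a)
`print(b)` → prints [9, 3, 3, 10, 36]
`x = (2, 3, 4)` → x = (2, 3, 4)
`y = x` → y = (2, 3, 4)
`x += (44, 39)` → x = (2, 3, 4, 44, 39)
`print(y)` → prints (2, 3, 4)

Answer:
[9, 3, 3, 10, 36]
(2, 3, 4)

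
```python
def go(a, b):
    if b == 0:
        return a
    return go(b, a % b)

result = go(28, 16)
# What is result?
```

go(28, 16) -> go(16, 12) -> go(12, 4) -> go(4, 0) -> 4

Answer: 4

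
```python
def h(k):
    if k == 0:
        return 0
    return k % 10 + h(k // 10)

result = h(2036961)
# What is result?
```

Sum of digits of 2036961: 1 + 6 + 9 + 6 + 3 + 0 + 2 = 27

Answer: 27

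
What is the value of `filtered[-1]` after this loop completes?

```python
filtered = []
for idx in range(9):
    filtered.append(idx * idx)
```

Last element of squares 0 to 8
`filtered` takes the values: [] → [0] → [0, 1] → [0, 1, 4] → [0, 1, 4, 9] → [0, 1, 4, 9, 16] → [0, 1, 4, 9, 16, 25] → [0, 1, 4, 9, 16, 25, 36] → [0, 1, 4, 9, 16, 25, 36, 49] → [0, 1, 4, 9, 16, 25, 36, 49, 64]
So `filtered[-1]` = 64

Answer: 64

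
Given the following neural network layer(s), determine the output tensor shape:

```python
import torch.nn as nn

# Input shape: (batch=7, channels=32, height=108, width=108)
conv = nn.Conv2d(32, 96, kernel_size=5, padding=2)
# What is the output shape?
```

Input: (7, 32, 108, 108) -> Output: (7, 96, 108, 108)

Answer: (7, 96, 108, 108)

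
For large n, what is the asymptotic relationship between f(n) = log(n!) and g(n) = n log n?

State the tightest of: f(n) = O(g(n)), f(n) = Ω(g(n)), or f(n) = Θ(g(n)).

log(n!) vs n log n: f(n) = Θ(g(n)) — they are asymptotically equivalent (Stirling's approximation).

Answer: f(n) = Θ(g(n)) — they are asymptotically equivalent (Stirling's approximation).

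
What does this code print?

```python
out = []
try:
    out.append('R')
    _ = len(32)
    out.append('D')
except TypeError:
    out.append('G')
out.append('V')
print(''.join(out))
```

Execution trace: 'R' (try body) → 'G' (except TypeError) → 'V' (after the try/except). Output: RGV

Answer: RGV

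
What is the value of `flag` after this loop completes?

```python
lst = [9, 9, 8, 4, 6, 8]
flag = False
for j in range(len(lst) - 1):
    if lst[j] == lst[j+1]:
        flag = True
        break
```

Check consecutive duplicates in [9, 9, 8, 4, 6, 8]
`flag` takes the values: False → True

Answer: True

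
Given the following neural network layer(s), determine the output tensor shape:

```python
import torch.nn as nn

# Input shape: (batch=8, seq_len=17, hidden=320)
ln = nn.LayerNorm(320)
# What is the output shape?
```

Input: (8, 17, 320) -> Output: (8, 17, 320)

Answer: (8, 17, 320)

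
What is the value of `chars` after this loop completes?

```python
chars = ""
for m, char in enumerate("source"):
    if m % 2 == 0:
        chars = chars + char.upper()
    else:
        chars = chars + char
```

Uppercase even positions in 'source'
`chars` takes the values: "" → "S" → "So" → "SoU" → "SoUr" → "SoUrC" → "SoUrCe"

Answer: "SoUrCe"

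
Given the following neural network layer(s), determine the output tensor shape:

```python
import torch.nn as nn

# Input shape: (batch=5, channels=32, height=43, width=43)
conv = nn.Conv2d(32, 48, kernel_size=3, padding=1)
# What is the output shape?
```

Input: (5, 32, 43, 43) -> Output: (5, 48, 43, 43)

Answer: (5, 48, 43, 43)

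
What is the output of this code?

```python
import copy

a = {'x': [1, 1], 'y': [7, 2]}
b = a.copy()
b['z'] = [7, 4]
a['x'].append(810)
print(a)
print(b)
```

Key concept: shallow copy of dict with mutable values.
Step by step:
`a = {'x': [1, 1], 'y': [7, 2]}` → a = {'x': [1, 1], 'y': [7, 2]}
`b = a.copy()` → b = {'x': [1, 1], 'y': [7, 2]}
`b['z'] = [7, 4]` → b = {'x': [1, 1], 'y': [7, 2], 'z': [7, 4]}
`a['x'].append(810)` → a = {'x': [1, 1, 810], 'y': [7, 2]}; b = {'x': [1, 1, 810], 'y': [7, 2], 'z': [7, 4]}
`print(a)` → prints {'x': [1, 1, 810], 'y': [7, 2]}
`print(b)` → prints {'x': [1, 1, 810], 'y': [7, 2], 'z': [7, 4]}

Answer:
{'x': [1, 1, 810], 'y': [7, 2]}
{'x': [1, 1, 810], 'y': [7, 2], 'z': [7, 4]}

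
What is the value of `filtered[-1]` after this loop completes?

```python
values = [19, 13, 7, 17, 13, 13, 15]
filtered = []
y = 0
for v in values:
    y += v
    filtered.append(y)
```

Cumulative sum ends at 97
`filtered` takes the values: [] → [19] → [19, 32] → [19, 32, 39] → [19, 32, 39, 56] → [19, 32, 39, 56, 69] → [19, 32, 39, 56, 69, 82] → [19, 32, 39, 56, 69, 82, 97]
So `filtered[-1]` = 97

Answer: 97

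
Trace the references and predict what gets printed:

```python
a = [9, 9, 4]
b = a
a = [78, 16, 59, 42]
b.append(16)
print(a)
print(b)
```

Key concept: rebinding vs mutation: a is rebound to a new list, b still points at the original.
Step by step:
`a = [9, 9, 4]` → a = [9, 9, 4]
`b = a` → b = [9, 9, 4] (same object as a)
`a = [78, 16, 59, 42]` → a = [78, 16, 59, 42]
`b.append(16)` → b = [9, 9, 4, 16]
`print(a)` → prints [78, 16, 59, 42]
`print(b)` → prints [9, 9, 4, 16]

Answer:
[78, 16, 59, 42]
[9, 9, 4, 16]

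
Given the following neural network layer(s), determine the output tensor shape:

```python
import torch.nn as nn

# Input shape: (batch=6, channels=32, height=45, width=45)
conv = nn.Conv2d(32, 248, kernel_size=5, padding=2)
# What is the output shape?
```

Input: (6, 32, 45, 45) -> Output: (6, 248, 45, 45)

Answer: (6, 248, 45, 45)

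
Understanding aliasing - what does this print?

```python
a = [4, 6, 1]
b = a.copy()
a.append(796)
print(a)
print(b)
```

Key concept: list.copy() creates independent copy.
Step by step:
`a = [4, 6, 1]` → a = [4, 6, 1]
`b = a.copy()` → b = [4, 6, 1]
`a.append(796)` → a = [4, 6, 1, 796]
`print(a)` → prints [4, 6, 1, 796]
`print(b)` → prints [4, 6, 1]

Answer:
[4, 6, 1, 796]
[4, 6, 1]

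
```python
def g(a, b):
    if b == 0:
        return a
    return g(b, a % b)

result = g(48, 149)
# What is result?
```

g(48, 149) -> g(149, 48) -> g(48, 5) -> g(5, 3) -> g(3, 2) -> g(2, 1) -> g(1, 0) -> 1

Answer: 1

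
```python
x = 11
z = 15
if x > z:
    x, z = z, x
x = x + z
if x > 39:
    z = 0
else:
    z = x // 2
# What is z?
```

Trace:
`x = 11` → x = 11
`z = 15` → z = 15
`if x > z: ...` → x > z is False → no variable changes
`x = x + z` → x = 26
`if x > 39: ...` → x > 39 is False, take else branch → z = 13
So z = 13

Answer: 13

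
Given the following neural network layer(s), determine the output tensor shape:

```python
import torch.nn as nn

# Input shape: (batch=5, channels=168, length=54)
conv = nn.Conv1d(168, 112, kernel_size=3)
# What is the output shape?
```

Input: (5, 168, 54) -> Output: (5, 112, 52)

Answer: (5, 112, 52)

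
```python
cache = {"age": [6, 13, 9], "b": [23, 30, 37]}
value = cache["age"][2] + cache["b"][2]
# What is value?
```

Trace:
`cache = {"age": [6, 13, 9], "b": [23, 30, 37]}` → cache = {'age': [6, 13, 9], 'b': [23, 30, 37]}
`value = cache["age"][2] + cache["b"][2]` → value = 46
So value = 46

Answer: 46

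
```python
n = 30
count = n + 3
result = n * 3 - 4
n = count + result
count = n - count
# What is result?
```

Trace:
`n = 30` → n = 30
`count = n + 3` → count = 33
`result = n * 3 - 4` → result = 86
`n = count + result` → n = 119
`count = n - count` → count = 86
So result = 86

Answer: 86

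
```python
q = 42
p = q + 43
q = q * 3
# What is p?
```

Trace:
`q = 42` → q = 42
`p = q + 43` → p = 85
`q = q * 3` → q = 126
So p = 85

Answer: 85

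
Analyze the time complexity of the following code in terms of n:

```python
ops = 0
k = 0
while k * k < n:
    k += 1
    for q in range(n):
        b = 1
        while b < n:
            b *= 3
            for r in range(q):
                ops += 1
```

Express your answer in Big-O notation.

Each loop level contributes: √n × n × log n × n. Multiplying the contributions gives O(n^2√n log n).

Answer: O(n^2√n log n)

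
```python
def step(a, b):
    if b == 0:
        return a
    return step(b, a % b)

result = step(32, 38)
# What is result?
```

step(32, 38) -> step(38, 32) -> step(32, 6) -> step(6, 2) -> step(2, 0) -> 2

Answer: 2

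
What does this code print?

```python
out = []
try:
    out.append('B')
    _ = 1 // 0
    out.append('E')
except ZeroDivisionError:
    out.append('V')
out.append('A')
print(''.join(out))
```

Execution trace: 'B' (try body) → 'V' (except ZeroDivisionError) → 'A' (after the try/except). Output: BVA

Answer: BVA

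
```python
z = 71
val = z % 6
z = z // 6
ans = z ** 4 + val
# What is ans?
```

Trace:
`z = 71` → z = 71
`val = z % 6` → val = 5
`z = z // 6` → z = 11
`ans = z ** 4 + val` → ans = 14646
So ans = 14646

Answer: 14646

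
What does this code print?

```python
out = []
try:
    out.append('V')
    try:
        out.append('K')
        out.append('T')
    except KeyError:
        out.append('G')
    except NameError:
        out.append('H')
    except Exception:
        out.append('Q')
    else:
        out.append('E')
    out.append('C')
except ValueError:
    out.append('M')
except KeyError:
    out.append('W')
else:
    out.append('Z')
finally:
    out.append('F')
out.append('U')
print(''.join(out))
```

Execution trace: 'V' (try body) → 'K' (inner try body) → 'T' (inner try body, no exception) → 'E' (inner else) → 'C' (try body, no exception) → 'Z' (else) → 'F' (finally) → 'U' (after the try/except). Output: VKTECZFU

Answer: VKTECZFU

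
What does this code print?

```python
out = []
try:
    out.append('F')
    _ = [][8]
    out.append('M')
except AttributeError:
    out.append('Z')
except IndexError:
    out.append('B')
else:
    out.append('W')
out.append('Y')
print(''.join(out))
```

Execution trace: 'F' (try body) → 'B' (except IndexError) → 'Y' (after the try/except). Output: FBY

Answer: FBY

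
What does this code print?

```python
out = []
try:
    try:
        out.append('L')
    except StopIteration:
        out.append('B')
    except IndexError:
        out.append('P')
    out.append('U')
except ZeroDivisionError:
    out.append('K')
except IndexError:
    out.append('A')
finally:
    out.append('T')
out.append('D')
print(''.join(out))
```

Execution trace: 'L' (inner try body, no exception) → 'U' (try body, no exception) → 'T' (finally) → 'D' (after the try/except). Output: LUTD

Answer: LUTD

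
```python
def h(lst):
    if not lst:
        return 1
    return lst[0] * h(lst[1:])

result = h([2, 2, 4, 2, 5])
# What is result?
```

Product over [2, 2, 4, 2, 5] = 2 * 2 * 4 * 2 * 5 = 160

Answer: 160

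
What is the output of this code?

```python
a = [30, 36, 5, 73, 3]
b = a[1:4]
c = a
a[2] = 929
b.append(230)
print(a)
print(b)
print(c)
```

Key concept: slice vs alias.
Step by step:
`a = [30, 36, 5, 73, 3]` → a = [30, 36, 5, 73, 3]
`b = a[1:4]` → b = [36, 5, 73]
`c = a` → c = [30, 36, 5, 73, 3] (same object as a)
`a[2] = 929` → a = [30, 36, 929, 73, 3] (same object as c); c = [30, 36, 929, 73, 3] (same object as a)
`b.append(230)` → b = [36, 5, 73, 230]
`print(a)` → prints [30, 36, 929, 73, 3]
`print(b)` → prints [36, 5, 73, 230]
`print(c)` → prints [30, 36, 929, 73, 3]

Answer:
[30, 36, 929, 73, 3]
[36, 5, 73, 230]
[30, 36, 929, 73, 3]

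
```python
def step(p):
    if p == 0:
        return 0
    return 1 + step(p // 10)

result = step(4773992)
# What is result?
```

Count of digits of 4773992: 7

Answer: 7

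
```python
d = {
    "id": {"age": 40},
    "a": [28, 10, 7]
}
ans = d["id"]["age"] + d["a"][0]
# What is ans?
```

Trace:
`d = { ...` → d = {'id': {'age': 40}, 'a': [28, 10, 7]}
`ans = d["id"]["age"] + d["a"][0]` → ans = 68
So ans = 68

Answer: 68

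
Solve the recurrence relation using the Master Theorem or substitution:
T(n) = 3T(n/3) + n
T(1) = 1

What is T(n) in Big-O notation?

By Master Theorem: a=3, b=3, f(n)=n. Since log_3(3) = 1 and f(n) = Θ(n^1), Case 2 applies. T(n) = O(n log n).

Answer: O(n log n)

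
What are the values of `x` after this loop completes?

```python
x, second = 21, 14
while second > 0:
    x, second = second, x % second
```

GCD of 21 and 14
`x` takes the values: 21 → 14 → 7

Answer: 7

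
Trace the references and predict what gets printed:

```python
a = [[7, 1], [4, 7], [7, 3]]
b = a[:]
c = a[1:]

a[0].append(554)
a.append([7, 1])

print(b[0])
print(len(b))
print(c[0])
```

Key concept: slice with nested mutation.
Step by step:
`a = [[7, 1], [4, 7], [7, 3]]` → a = [[7, 1], [4, 7], [7, 3]]
`b = a[:]` → b = [[7, 1], [4, 7], [7, 3]]
`c = a[1:]` → c = [[4, 7], [7, 3]]
`a[0].append(554)` → a = [[7, 1, 554], [4, 7], [7, 3]]; b = [[7, 1, 554], [4, 7], [7, 3]]
`a.append([7, 1])` → a = [[7, 1, 554], [4, 7], [7, 3], [7, 1]]
`print(b[0])` → prints [7, 1, 554]
`print(len(b))` → prints 3
`print(c[0])` → prints [4, 7]

Answer:
[7, 1, 554]
3
[4, 7]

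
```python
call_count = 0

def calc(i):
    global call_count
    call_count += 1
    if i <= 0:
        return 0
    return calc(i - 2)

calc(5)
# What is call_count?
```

Linear recursion stepping by 2: 4 calls from i=5 down to ≤0.

Answer: 4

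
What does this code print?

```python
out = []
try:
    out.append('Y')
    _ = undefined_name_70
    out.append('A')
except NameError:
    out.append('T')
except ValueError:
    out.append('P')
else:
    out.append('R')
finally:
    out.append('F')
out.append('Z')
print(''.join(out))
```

Execution trace: 'Y' (try body) → 'T' (except NameError) → 'F' (finally) → 'Z' (after the try/except). Output: YTFZ

Answer: YTFZ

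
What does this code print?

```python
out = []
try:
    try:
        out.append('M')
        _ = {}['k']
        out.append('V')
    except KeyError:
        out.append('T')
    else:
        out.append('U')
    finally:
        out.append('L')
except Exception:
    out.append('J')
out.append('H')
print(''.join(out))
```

Execution trace: 'M' (inner try body) → 'T' (inner except KeyError) → 'L' (inner finally) → 'H' (after the try/except). Output: MTLH

Answer: MTLH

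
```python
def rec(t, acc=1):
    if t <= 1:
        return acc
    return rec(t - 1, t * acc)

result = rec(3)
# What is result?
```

Accumulator trace (n, acc): (3, 1) -> (2, 3) -> (1, 6) -> return 6

Answer: 6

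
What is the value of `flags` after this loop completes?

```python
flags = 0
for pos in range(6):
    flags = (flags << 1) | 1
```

Build 6 consecutive 1-bits: 0b111111
`flags` takes the values: 0 → 1 → 3 → 7 → 15 → 31 → 63

Answer: 63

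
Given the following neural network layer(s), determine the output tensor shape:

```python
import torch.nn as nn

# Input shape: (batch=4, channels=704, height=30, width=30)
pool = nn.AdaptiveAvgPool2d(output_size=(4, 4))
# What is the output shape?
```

Input: (4, 704, 30, 30) -> Output: (4, 704, 4, 4)

Answer: (4, 704, 4, 4)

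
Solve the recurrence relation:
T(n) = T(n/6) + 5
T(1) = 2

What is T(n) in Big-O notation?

Each step divides n by 6 and adds 5. After log_6(n) steps we reach T(1)=2. So T(n) = 5·log_6(n) + 2 = O(log n).

Answer: O(log n)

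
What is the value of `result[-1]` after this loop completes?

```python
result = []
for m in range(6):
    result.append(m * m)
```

Last element of squares 0 to 5
`result` takes the values: [] → [0] → [0, 1] → [0, 1, 4] → [0, 1, 4, 9] → [0, 1, 4, 9, 16] → [0, 1, 4, 9, 16, 25]
So `result[-1]` = 25

Answer: 25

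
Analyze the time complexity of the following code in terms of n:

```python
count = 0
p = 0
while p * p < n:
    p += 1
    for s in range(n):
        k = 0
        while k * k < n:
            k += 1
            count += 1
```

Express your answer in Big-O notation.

Each loop level contributes: √n × n × √n. Multiplying the contributions gives O(n^2).

Answer: O(n^2)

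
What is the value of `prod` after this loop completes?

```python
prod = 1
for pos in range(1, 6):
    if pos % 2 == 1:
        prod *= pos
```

Product of odd numbers 1 to 5
`prod` takes the values: 1 → 3 → 15

Answer: 15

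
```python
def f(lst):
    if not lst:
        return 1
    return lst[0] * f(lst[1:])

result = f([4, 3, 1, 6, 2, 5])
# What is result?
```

Product over [4, 3, 1, 6, 2, 5] = 4 * 3 * 1 * 6 * 2 * 5 = 720

Answer: 720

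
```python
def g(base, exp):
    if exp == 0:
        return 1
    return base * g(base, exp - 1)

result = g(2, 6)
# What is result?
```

g(2, 6) = 2 * 2 * 2 * 2 * 2 * 2 = 64

Answer: 64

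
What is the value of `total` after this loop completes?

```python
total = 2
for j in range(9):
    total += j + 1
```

Start at 2, add 1 to 9 = 47
`total` takes the values: 2 → 3 → 5 → 8 → 12 → 17 → 23 → 30 → 38 → 47

Answer: 47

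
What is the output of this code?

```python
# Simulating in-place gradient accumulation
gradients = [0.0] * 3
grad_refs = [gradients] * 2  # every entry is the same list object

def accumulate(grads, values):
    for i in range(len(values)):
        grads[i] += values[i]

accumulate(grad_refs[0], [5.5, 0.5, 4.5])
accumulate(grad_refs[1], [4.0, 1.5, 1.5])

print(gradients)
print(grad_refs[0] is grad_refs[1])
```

Key concept: gradient accumulation aliasing.
Step by step:
`gradients = [0.0] * 3` → gradients = [0.0, 0.0, 0.0]
`grad_refs = [gradients] * 2` → grad_refs = [[0.0, 0.0, 0.0], [0.0, 0.0, 0.0]]
`accumulate(grad_refs[0], [5.5, 0.5, 4.5])` → gradients = [5.5, 0.5, 4.5]; grad_refs = [[5.5, 0.5, 4.5], [5.5, 0.5, 4.5]]
`accumulate(grad_refs[1], [4.0, 1.5, 1.5])` → gradients = [9.5, 2.0, 6.0]; grad_refs = [[9.5, 2.0, 6.0], [9.5, 2.0, 6.0]]
`print(gradients)` → prints [9.5, 2.0, 6.0]
`print(grad_refs[0] is grad_refs[1])` → prints True

Answer:
[9.5, 2.0, 6.0]
True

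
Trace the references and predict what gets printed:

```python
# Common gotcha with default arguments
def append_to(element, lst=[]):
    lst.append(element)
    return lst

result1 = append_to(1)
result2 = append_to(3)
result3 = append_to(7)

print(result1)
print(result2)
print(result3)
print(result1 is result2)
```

Key concept: mutable default argument gotcha.
Step by step:
`result1 = append_to(1)` → result1 = [1]
`result2 = append_to(3)` → result1 = [1, 3] (same object as result2); result2 = [1, 3] (same object as result1)
`result3 = append_to(7)` → result1 = [1, 3, 7] (same object as result2, result3); result2 = [1, 3, 7] (same object as result1, result3); result3 = [1, 3, 7] (same object as result1, result2)
`print(result1)` → prints [1, 3, 7]
`print(result2)` → prints [1, 3, 7]
`print(result3)` → prints [1, 3, 7]
`print(result1 is result2)` → prints True

Answer:
[1, 3, 7]
[1, 3, 7]
[1, 3, 7]
True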